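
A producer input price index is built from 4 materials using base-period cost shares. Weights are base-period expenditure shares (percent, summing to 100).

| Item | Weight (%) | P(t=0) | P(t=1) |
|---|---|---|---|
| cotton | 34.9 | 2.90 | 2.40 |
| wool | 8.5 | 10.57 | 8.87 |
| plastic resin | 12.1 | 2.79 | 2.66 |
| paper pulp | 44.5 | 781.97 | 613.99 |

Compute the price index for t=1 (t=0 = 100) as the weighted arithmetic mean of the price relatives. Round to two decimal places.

82.49

cotton: 34.9 × (2.40/2.90) = 34.9 × 0.827586 = 28.8828
wool: 8.5 × (8.87/10.57) = 8.5 × 0.839167 = 7.1329
plastic resin: 12.1 × (2.66/2.79) = 12.1 × 0.953405 = 11.5362
paper pulp: 44.5 × (613.99/781.97) = 44.5 × 0.785184 = 34.9407
Index = Σ wᵢ·(p₁ᵢ/p₀ᵢ) = 28.8828 + 7.1329 + 11.5362 + 34.9407 = 82.4926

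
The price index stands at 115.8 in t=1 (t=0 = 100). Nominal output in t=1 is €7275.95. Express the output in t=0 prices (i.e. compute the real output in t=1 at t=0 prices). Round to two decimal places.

6283.20

Real = Nominal ÷ (Index/100) = 7275.95 ÷ (115.8/100)
     = 7275.95 ÷ 1.158 = 6283.2038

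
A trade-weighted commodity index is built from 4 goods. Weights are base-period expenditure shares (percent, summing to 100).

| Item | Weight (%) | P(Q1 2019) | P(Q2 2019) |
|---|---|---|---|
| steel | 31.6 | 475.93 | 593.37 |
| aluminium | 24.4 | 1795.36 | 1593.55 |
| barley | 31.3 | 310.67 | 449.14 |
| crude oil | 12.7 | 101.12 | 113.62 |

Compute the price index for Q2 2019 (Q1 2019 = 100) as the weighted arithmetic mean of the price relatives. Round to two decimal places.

120.58

steel: 31.6 × (593.37/475.93) = 31.6 × 1.246759 = 39.3976
aluminium: 24.4 × (1593.55/1795.36) = 24.4 × 0.887594 = 21.6573
barley: 31.3 × (449.14/310.67) = 31.3 × 1.445714 = 45.2509
crude oil: 12.7 × (113.62/101.12) = 12.7 × 1.123616 = 14.2699
Index = Σ wᵢ·(p₁ᵢ/p₀ᵢ) = 39.3976 + 21.6573 + 45.2509 + 14.2699 = 120.5756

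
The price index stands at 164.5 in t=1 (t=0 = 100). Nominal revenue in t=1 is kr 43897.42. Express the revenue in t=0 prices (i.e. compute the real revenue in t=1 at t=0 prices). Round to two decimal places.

26685.36

Real = Nominal ÷ (Index/100) = 43897.42 ÷ (164.5/100)
     = 43897.42 ÷ 1.645 = 26685.3617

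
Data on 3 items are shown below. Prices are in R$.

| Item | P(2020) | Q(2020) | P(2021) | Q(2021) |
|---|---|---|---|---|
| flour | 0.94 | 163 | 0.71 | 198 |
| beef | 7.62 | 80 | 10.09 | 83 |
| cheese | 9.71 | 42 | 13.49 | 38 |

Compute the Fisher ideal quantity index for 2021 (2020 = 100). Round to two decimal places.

100.76

Laspeyres component (base-period weights):
ΣP(2020)Q(2021) = 0.94×198 + 7.62×83 + 9.71×38 = 186.12 + 632.46 + 368.98 = 1187.56
ΣP(2020)Q(2020) = 0.94×163 + 7.62×80 + 9.71×42 = 153.22 + 609.6 + 407.82 = 1170.64
L = 1187.56 / 1170.64 × 100 = 101.4454
Paasche component (current-period weights):
ΣP(2021)Q(2021) = 0.71×198 + 10.09×83 + 13.49×38 = 140.58 + 837.47 + 512.62 = 1490.67
ΣP(2021)Q(2020) = 0.71×163 + 10.09×80 + 13.49×42 = 115.73 + 807.2 + 566.58 = 1489.51
P = 1490.67 / 1489.51 × 100 = 100.0779
Fisher = √(L × P) = √(101.4454 × 100.0779) = 100.7593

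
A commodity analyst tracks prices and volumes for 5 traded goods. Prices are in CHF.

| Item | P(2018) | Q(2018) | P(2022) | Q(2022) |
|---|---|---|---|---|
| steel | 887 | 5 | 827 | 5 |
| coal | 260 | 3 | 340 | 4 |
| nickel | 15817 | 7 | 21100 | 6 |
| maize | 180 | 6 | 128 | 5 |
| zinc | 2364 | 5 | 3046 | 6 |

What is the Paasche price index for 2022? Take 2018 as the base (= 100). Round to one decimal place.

130.8

Paasche price index uses current-period quantities as weights.
ΣP(2022)·Q(2022) = 827×5 + 340×4 + 21100×6 + 128×5 + 3046×6 = 4135 + 1360 + 126600 + 640 + 18276 = 151011
ΣP(2018)·Q(2022) = 887×5 + 260×4 + 15817×6 + 180×5 + 2364×6 = 4435 + 1040 + 94902 + 900 + 14184 = 115461
Index = 151011 / 115461 × 100 = 130.7896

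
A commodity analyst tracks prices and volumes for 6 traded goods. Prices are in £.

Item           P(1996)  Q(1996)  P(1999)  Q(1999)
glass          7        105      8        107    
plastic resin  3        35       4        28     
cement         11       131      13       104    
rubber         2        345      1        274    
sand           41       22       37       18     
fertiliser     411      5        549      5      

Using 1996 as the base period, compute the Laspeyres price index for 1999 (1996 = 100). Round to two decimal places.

111.12

Laspeyres price index uses base-period quantities as weights.
ΣP(1999)·Q(1996) = 8×105 + 4×35 + 13×131 + 1×345 + 37×22 + 549×5 = 840 + 140 + 1703 + 345 + 814 + 2745 = 6587
ΣP(1996)·Q(1996) = 7×105 + 3×35 + 11×131 + 2×345 + 41×22 + 411×5 = 735 + 105 + 1441 + 690 + 902 + 2055 = 5928
Index = 6587 / 5928 × 100 = 111.1167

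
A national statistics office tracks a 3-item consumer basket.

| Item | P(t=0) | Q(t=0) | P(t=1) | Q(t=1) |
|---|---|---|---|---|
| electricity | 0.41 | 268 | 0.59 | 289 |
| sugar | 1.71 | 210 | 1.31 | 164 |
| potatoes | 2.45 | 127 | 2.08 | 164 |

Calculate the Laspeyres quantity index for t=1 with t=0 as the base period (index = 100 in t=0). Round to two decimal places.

102.64

Laspeyres quantity index uses base-period prices as weights.
ΣP(t=0)·Q(t=1) = 0.41×289 + 1.71×164 + 2.45×164 = 118.49 + 280.44 + 401.8 = 800.73
ΣP(t=0)·Q(t=0) = 0.41×268 + 1.71×210 + 2.45×127 = 109.88 + 359.1 + 311.15 = 780.13
Index = 800.73 / 780.13 × 100 = 102.6406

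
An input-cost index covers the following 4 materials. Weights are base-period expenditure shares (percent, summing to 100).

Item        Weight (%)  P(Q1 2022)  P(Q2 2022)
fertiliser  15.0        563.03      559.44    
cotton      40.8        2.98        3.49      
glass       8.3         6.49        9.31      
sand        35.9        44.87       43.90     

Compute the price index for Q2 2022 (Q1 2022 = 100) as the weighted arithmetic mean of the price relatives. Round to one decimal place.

109.7

fertiliser: 15.0 × (559.44/563.03) = 15.0 × 0.993624 = 14.9044
cotton: 40.8 × (3.49/2.98) = 40.8 × 1.171141 = 47.7826
glass: 8.3 × (9.31/6.49) = 8.3 × 1.434515 = 11.9065
sand: 35.9 × (43.90/44.87) = 35.9 × 0.978382 = 35.1239
Index = Σ wᵢ·(p₁ᵢ/p₀ᵢ) = 14.9044 + 47.7826 + 11.9065 + 35.1239 = 109.7173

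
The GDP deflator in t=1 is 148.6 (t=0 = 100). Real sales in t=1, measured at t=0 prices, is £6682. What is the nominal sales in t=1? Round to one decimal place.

9929.5

Nominal = Real × (Index/100) = 6682 × (148.6/100)
        = 6682 × 1.486 = 9929.4520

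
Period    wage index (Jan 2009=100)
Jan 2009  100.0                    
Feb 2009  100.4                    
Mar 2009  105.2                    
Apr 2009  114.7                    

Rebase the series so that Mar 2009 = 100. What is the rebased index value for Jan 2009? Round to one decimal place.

95.1

Rebased(Jan 2009) = 100.0 / 105.2 × 100 = 95.0570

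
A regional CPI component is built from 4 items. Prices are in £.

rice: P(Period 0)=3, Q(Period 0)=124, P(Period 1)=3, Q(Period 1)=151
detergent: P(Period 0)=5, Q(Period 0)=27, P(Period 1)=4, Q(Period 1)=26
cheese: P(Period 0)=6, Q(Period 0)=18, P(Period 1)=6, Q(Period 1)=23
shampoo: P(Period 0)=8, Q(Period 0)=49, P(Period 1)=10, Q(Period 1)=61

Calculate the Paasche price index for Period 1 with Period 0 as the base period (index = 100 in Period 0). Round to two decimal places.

107.94

Paasche price index uses current-period quantities as weights.
ΣP(Period 1)·Q(Period 1) = 3×151 + 4×26 + 6×23 + 10×61 = 453 + 104 + 138 + 610 = 1305
ΣP(Period 0)·Q(Period 1) = 3×151 + 5×26 + 6×23 + 8×61 = 453 + 130 + 138 + 488 = 1209
Index = 1305 / 1209 × 100 = 107.9404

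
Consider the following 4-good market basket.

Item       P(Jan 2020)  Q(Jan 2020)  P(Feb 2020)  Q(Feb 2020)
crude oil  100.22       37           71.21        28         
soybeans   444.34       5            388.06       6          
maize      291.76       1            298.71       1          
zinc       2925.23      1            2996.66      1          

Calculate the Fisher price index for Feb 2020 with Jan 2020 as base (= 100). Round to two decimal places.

86.85

Laspeyres component (base-period weights):
ΣP(Feb 2020)Q(Jan 2020) = 71.21×37 + 388.06×5 + 298.71×1 + 2996.66×1 = 2634.77 + 1940.3 + 298.71 + 2996.66 = 7870.44
ΣP(Jan 2020)Q(Jan 2020) = 100.22×37 + 444.34×5 + 291.76×1 + 2925.23×1 = 3708.14 + 2221.7 + 291.76 + 2925.23 = 9146.83
L = 7870.44 / 9146.83 × 100 = 86.0455
Paasche component (current-period weights):
ΣP(Feb 2020)Q(Feb 2020) = 71.21×28 + 388.06×6 + 298.71×1 + 2996.66×1 = 1993.88 + 2328.36 + 298.71 + 2996.66 = 7617.61
ΣP(Jan 2020)Q(Feb 2020) = 100.22×28 + 444.34×6 + 291.76×1 + 2925.23×1 = 2806.16 + 2666.04 + 291.76 + 2925.23 = 8689.19
P = 7617.61 / 8689.19 × 100 = 87.6677
Fisher = √(L × P) = √(86.0455 × 87.6677) = 86.8528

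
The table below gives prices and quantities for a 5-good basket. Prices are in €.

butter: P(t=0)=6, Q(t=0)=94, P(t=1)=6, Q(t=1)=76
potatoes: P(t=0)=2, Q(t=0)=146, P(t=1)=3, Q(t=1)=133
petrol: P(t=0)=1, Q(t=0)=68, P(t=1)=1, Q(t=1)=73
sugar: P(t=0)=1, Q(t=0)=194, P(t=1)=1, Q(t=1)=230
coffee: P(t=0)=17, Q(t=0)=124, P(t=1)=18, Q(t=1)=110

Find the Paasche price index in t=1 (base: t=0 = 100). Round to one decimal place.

108.4

Paasche price index uses current-period quantities as weights.
ΣP(t=1)·Q(t=1) = 6×76 + 3×133 + 1×73 + 1×230 + 18×110 = 456 + 399 + 73 + 230 + 1980 = 3138
ΣP(t=0)·Q(t=1) = 6×76 + 2×133 + 1×73 + 1×230 + 17×110 = 456 + 266 + 73 + 230 + 1870 = 2895
Index = 3138 / 2895 × 100 = 108.3938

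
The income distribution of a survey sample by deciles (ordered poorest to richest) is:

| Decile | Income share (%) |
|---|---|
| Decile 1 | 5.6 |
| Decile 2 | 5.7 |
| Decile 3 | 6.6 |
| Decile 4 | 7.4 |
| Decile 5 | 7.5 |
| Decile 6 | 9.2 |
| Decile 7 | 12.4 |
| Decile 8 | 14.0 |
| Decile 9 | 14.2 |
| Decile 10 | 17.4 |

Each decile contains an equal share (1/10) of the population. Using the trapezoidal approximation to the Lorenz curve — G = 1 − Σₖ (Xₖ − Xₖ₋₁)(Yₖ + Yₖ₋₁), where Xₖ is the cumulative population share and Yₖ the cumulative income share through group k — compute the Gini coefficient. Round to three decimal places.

0.219

Cumulative income shares Yₖ: 0.0560, 0.1130, 0.1790, 0.2530, 0.3280, 0.4200, 0.5440, 0.6840, 0.8260, 1.0000
Σ (Xₖ−Xₖ₋₁)(Yₖ+Yₖ₋₁) = (1/10)(0.0560+0.0000) + (1/10)(0.1130+0.0560) + (1/10)(0.1790+0.1130) + (1/10)(0.2530+0.1790) + (1/10)(0.3280+0.2530) + (1/10)(0.4200+0.3280) + (1/10)(0.5440+0.4200) + (1/10)(0.6840+0.5440) + (1/10)(0.8260+0.6840) + (1/10)(1.0000+0.8260)
  = 0.0056 + 0.0169 + 0.0292 + 0.0432 + 0.0581 + 0.0748 + 0.0964 + 0.1228 + 0.1510 + 0.1826 = 0.7806
G = 1 − 0.7806 = 0.2194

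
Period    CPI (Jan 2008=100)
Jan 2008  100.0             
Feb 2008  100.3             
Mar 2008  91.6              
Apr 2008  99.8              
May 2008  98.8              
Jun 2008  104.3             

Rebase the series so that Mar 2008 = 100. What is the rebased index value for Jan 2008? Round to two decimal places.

Rebased(Jan 2008) = 100.0 / 91.6 × 100 = 109.1703

109.17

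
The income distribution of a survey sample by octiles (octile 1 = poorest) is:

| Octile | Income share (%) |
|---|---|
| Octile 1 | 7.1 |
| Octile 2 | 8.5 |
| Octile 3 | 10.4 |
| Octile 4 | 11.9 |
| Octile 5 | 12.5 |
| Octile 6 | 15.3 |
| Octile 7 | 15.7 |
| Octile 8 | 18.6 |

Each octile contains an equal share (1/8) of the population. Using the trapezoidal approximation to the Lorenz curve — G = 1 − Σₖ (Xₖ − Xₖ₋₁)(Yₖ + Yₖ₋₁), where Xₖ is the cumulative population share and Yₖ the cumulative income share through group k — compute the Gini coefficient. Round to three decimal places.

Cumulative income shares Yₖ: 0.0710, 0.1560, 0.2600, 0.3790, 0.5040, 0.6570, 0.8140, 1.0000
Σ (Xₖ−Xₖ₋₁)(Yₖ+Yₖ₋₁) = (1/8)(0.0710+0.0000) + (1/8)(0.1560+0.0710) + (1/8)(0.2600+0.1560) + (1/8)(0.3790+0.2600) + (1/8)(0.5040+0.3790) + (1/8)(0.6570+0.5040) + (1/8)(0.8140+0.6570) + (1/8)(1.0000+0.8140)
  = 0.0089 + 0.0284 + 0.0520 + 0.0799 + 0.1104 + 0.1451 + 0.1839 + 0.2268 = 0.8353
G = 1 − 0.8353 = 0.1647

0.165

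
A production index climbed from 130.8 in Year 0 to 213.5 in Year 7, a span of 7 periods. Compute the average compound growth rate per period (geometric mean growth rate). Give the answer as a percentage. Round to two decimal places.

Growth factor = (213.5/130.8)^(1/7) = (1.632263)^(1/7) = 1.072503
Growth rate = 1.072503 − 1 = 0.072503 = 7.2503%

7.25%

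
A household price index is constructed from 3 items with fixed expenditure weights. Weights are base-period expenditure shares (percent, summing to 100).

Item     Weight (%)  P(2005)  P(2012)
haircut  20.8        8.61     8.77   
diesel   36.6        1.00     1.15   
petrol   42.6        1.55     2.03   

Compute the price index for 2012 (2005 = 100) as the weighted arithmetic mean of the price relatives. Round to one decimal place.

119.1

haircut: 20.8 × (8.77/8.61) = 20.8 × 1.018583 = 21.1865
diesel: 36.6 × (1.15/1.00) = 36.6 × 1.150000 = 42.0900
petrol: 42.6 × (2.03/1.55) = 42.6 × 1.309677 = 55.7923
Index = Σ wᵢ·(p₁ᵢ/p₀ᵢ) = 21.1865 + 42.0900 + 55.7923 = 119.0688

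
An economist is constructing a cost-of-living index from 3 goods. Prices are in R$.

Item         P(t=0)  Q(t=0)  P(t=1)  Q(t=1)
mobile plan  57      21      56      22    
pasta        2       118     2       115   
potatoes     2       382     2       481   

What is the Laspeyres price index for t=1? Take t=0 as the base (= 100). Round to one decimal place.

99.0

Laspeyres price index uses base-period quantities as weights.
ΣP(t=1)·Q(t=0) = 56×21 + 2×118 + 2×382 = 1176 + 236 + 764 = 2176
ΣP(t=0)·Q(t=0) = 57×21 + 2×118 + 2×382 = 1197 + 236 + 764 = 2197
Index = 2176 / 2197 × 100 = 99.0442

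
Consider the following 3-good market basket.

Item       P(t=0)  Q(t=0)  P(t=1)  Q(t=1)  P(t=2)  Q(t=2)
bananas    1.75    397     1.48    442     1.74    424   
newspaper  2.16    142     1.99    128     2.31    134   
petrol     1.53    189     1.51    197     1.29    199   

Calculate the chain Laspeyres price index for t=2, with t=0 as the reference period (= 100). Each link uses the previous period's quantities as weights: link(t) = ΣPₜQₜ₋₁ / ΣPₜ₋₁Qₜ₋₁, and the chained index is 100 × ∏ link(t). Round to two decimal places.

Link t=0→t=1:
ΣP(t=1)Q(t=0) = 1.48×397 + 1.99×142 + 1.51×189 = 587.56 + 282.58 + 285.39 = 1155.53
ΣP(t=0)Q(t=0) = 1.75×397 + 2.16×142 + 1.53×189 = 694.75 + 306.72 + 289.17 = 1290.64
link = 1155.53/1290.64 = 0.895316
Link t=1→t=2:
ΣP(t=2)Q(t=1) = 1.74×442 + 2.31×128 + 1.29×197 = 769.08 + 295.68 + 254.13 = 1318.89
ΣP(t=1)Q(t=1) = 1.48×442 + 1.99×128 + 1.51×197 = 654.16 + 254.72 + 297.47 = 1206.35
link = 1318.89/1206.35 = 1.093290
Chained index = 100 × 0.895316 × 1.093290 = 97.8839

97.88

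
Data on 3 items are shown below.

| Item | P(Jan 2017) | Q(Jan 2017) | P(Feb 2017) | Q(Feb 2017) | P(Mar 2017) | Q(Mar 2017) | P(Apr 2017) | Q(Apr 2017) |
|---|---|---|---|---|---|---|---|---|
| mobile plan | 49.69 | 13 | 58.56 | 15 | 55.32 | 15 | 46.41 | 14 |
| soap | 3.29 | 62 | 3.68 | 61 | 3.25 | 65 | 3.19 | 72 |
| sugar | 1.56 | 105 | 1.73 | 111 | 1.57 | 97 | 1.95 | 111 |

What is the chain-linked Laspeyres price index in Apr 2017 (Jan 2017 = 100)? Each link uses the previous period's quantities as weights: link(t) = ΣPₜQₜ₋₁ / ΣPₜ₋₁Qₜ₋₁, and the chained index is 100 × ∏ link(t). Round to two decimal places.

98.21

Link Jan 2017→Feb 2017:
ΣP(Feb 2017)Q(Jan 2017) = 58.56×13 + 3.68×62 + 1.73×105 = 761.28 + 228.16 + 181.65 = 1171.09
ΣP(Jan 2017)Q(Jan 2017) = 49.69×13 + 3.29×62 + 1.56×105 = 645.97 + 203.98 + 163.8 = 1013.75
link = 1171.09/1013.75 = 1.155206
Link Feb 2017→Mar 2017:
ΣP(Mar 2017)Q(Feb 2017) = 55.32×15 + 3.25×61 + 1.57×111 = 829.8 + 198.25 + 174.27 = 1202.32
ΣP(Feb 2017)Q(Feb 2017) = 58.56×15 + 3.68×61 + 1.73×111 = 878.4 + 224.48 + 192.03 = 1294.91
link = 1202.32/1294.91 = 0.928497
Link Mar 2017→Apr 2017:
ΣP(Apr 2017)Q(Mar 2017) = 46.41×15 + 3.19×65 + 1.95×97 = 696.15 + 207.35 + 189.15 = 1092.65
ΣP(Mar 2017)Q(Mar 2017) = 55.32×15 + 3.25×65 + 1.57×97 = 829.8 + 211.25 + 152.29 = 1193.34
link = 1092.65/1193.34 = 0.915623
Chained index = 100 × 1.155206 × 0.928497 × 0.915623 = 98.2102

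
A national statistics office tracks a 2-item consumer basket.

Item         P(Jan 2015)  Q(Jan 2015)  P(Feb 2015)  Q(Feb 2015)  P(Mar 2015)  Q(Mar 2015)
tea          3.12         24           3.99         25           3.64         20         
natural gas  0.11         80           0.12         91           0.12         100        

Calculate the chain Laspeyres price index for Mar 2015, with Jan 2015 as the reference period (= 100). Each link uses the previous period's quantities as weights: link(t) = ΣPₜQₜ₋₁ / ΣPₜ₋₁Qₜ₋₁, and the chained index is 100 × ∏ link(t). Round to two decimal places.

115.95

Link Jan 2015→Feb 2015:
ΣP(Feb 2015)Q(Jan 2015) = 3.99×24 + 0.12×80 = 95.76 + 9.6 = 105.36
ΣP(Jan 2015)Q(Jan 2015) = 3.12×24 + 0.11×80 = 74.88 + 8.8 = 83.68
link = 105.36/83.68 = 1.259082
Link Feb 2015→Mar 2015:
ΣP(Mar 2015)Q(Feb 2015) = 3.64×25 + 0.12×91 = 91 + 10.92 = 101.92
ΣP(Feb 2015)Q(Feb 2015) = 3.99×25 + 0.12×91 = 99.75 + 10.92 = 110.67
link = 101.92/110.67 = 0.920936
Chained index = 100 × 1.259082 × 0.920936 = 115.9534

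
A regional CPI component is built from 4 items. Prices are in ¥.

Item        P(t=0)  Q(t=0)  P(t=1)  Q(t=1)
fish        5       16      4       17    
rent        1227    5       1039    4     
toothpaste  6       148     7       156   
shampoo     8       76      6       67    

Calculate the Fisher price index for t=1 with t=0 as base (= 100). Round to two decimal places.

Laspeyres component (base-period weights):
ΣP(t=1)Q(t=0) = 4×16 + 1039×5 + 7×148 + 6×76 = 64 + 5195 + 1036 + 456 = 6751
ΣP(t=0)Q(t=0) = 5×16 + 1227×5 + 6×148 + 8×76 = 80 + 6135 + 888 + 608 = 7711
L = 6751 / 7711 × 100 = 87.5503
Paasche component (current-period weights):
ΣP(t=1)Q(t=1) = 4×17 + 1039×4 + 7×156 + 6×67 = 68 + 4156 + 1092 + 402 = 5718
ΣP(t=0)Q(t=1) = 5×17 + 1227×4 + 6×156 + 8×67 = 85 + 4908 + 936 + 536 = 6465
P = 5718 / 6465 × 100 = 88.4455
Fisher = √(L × P) = √(87.5503 × 88.4455) = 87.9967

88.00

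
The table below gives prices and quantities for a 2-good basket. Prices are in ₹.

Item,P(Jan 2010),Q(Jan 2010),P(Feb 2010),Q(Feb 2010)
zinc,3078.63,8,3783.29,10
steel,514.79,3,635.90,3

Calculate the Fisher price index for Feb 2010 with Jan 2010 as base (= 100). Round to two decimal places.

122.92

Laspeyres component (base-period weights):
ΣP(Feb 2010)Q(Jan 2010) = 3783.29×8 + 635.90×3 = 30266.32 + 1907.7 = 32174.02
ΣP(Jan 2010)Q(Jan 2010) = 3078.63×8 + 514.79×3 = 24629.04 + 1544.37 = 26173.41
L = 32174.02 / 26173.41 × 100 = 122.9264
Paasche component (current-period weights):
ΣP(Feb 2010)Q(Feb 2010) = 3783.29×10 + 635.90×3 = 37832.9 + 1907.7 = 39740.6
ΣP(Jan 2010)Q(Feb 2010) = 3078.63×10 + 514.79×3 = 30786.3 + 1544.37 = 32330.67
P = 39740.6 / 32330.67 × 100 = 122.9192
Fisher = √(L × P) = √(122.9264 × 122.9192) = 122.9228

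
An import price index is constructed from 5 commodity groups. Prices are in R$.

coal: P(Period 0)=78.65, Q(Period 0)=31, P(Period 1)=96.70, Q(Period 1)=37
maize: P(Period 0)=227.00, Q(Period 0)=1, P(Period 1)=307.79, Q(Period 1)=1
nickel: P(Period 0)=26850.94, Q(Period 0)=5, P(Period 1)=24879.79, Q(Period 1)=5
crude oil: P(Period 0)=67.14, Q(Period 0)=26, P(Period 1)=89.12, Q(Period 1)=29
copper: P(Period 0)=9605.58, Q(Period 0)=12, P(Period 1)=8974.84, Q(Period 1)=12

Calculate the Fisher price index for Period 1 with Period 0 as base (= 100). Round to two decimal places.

Laspeyres component (base-period weights):
ΣP(Period 1)Q(Period 0) = 96.70×31 + 307.79×1 + 24879.79×5 + 89.12×26 + 8974.84×12 = 2997.7 + 307.79 + 124398.95 + 2317.12 + 107698.08 = 237719.64
ΣP(Period 0)Q(Period 0) = 78.65×31 + 227.00×1 + 26850.94×5 + 67.14×26 + 9605.58×12 = 2438.15 + 227 + 134254.7 + 1745.64 + 115266.96 = 253932.45
L = 237719.64 / 253932.45 × 100 = 93.6153
Paasche component (current-period weights):
ΣP(Period 1)Q(Period 1) = 96.70×37 + 307.79×1 + 24879.79×5 + 89.12×29 + 8974.84×12 = 3577.9 + 307.79 + 124398.95 + 2584.48 + 107698.08 = 238567.2
ΣP(Period 0)Q(Period 1) = 78.65×37 + 227.00×1 + 26850.94×5 + 67.14×29 + 9605.58×12 = 2910.05 + 227 + 134254.7 + 1947.06 + 115266.96 = 254605.77
P = 238567.2 / 254605.77 × 100 = 93.7006
Fisher = √(L × P) = √(93.6153 × 93.7006) = 93.6580

93.66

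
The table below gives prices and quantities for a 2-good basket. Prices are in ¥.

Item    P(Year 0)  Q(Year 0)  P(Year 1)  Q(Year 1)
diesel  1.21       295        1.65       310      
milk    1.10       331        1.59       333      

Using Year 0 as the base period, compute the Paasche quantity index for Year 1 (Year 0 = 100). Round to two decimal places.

102.76

Paasche quantity index uses current-period prices as weights.
ΣP(Year 1)·Q(Year 1) = 1.65×310 + 1.59×333 = 511.5 + 529.47 = 1040.97
ΣP(Year 1)·Q(Year 0) = 1.65×295 + 1.59×331 = 486.75 + 526.29 = 1013.04
Index = 1040.97 / 1013.04 × 100 = 102.7570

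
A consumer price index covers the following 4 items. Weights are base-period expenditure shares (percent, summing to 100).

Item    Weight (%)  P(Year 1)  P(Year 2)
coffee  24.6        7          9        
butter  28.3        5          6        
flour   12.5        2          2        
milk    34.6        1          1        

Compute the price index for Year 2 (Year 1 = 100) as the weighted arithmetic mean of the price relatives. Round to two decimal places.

112.69

coffee: 24.6 × (9/7) = 24.6 × 1.285714 = 31.6286
butter: 28.3 × (6/5) = 28.3 × 1.200000 = 33.9600
flour: 12.5 × (2/2) = 12.5 × 1.000000 = 12.5000
milk: 34.6 × (1/1) = 34.6 × 1.000000 = 34.6000
Index = Σ wᵢ·(p₁ᵢ/p₀ᵢ) = 31.6286 + 33.9600 + 12.5000 + 34.6000 = 112.6886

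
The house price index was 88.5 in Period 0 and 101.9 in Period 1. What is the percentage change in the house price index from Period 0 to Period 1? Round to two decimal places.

Change = (101.9 − 88.5) / 88.5 × 100
       = 13.4 / 88.5 × 100 = 15.1412%

15.14%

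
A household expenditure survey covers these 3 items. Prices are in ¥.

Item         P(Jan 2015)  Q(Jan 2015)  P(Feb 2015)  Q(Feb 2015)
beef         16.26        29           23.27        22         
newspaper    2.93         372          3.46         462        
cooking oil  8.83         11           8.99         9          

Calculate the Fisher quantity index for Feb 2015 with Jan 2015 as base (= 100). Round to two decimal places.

Laspeyres component (base-period weights):
ΣP(Jan 2015)Q(Feb 2015) = 16.26×22 + 2.93×462 + 8.83×9 = 357.72 + 1353.66 + 79.47 = 1790.85
ΣP(Jan 2015)Q(Jan 2015) = 16.26×29 + 2.93×372 + 8.83×11 = 471.54 + 1089.96 + 97.13 = 1658.63
L = 1790.85 / 1658.63 × 100 = 107.9716
Paasche component (current-period weights):
ΣP(Feb 2015)Q(Feb 2015) = 23.27×22 + 3.46×462 + 8.99×9 = 511.94 + 1598.52 + 80.91 = 2191.37
ΣP(Feb 2015)Q(Jan 2015) = 23.27×29 + 3.46×372 + 8.99×11 = 674.83 + 1287.12 + 98.89 = 2060.84
P = 2191.37 / 2060.84 × 100 = 106.3338
Fisher = √(L × P) = √(107.9716 × 106.3338) = 107.1496

107.15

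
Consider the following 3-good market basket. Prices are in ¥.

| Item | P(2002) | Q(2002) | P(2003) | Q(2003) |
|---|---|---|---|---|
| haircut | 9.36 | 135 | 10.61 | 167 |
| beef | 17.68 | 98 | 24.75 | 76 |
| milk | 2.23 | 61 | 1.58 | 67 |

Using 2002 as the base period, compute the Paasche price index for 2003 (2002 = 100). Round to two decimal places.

Paasche price index uses current-period quantities as weights.
ΣP(2003)·Q(2003) = 10.61×167 + 24.75×76 + 1.58×67 = 1771.87 + 1881 + 105.86 = 3758.73
ΣP(2002)·Q(2003) = 9.36×167 + 17.68×76 + 2.23×67 = 1563.12 + 1343.68 + 149.41 = 3056.21
Index = 3758.73 / 3056.21 × 100 = 122.9866

122.99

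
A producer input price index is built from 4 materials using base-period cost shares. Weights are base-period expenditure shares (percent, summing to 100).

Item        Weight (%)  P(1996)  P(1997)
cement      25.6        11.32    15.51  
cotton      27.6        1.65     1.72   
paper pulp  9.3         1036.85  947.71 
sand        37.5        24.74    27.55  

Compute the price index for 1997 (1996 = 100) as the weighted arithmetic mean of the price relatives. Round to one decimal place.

cement: 25.6 × (15.51/11.32) = 25.6 × 1.370141 = 35.0756
cotton: 27.6 × (1.72/1.65) = 27.6 × 1.042424 = 28.7709
paper pulp: 9.3 × (947.71/1036.85) = 9.3 × 0.914028 = 8.5005
sand: 37.5 × (27.55/24.74) = 37.5 × 1.113581 = 41.7593
Index = Σ wᵢ·(p₁ᵢ/p₀ᵢ) = 35.0756 + 28.7709 + 8.5005 + 41.7593 = 114.1063

114.1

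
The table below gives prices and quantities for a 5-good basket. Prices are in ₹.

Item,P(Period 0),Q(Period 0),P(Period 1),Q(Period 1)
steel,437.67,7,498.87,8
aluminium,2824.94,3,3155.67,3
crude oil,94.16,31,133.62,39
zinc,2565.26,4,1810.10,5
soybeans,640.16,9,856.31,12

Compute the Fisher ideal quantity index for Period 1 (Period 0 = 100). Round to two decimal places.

118.59

Laspeyres component (base-period weights):
ΣP(Period 0)Q(Period 1) = 437.67×8 + 2824.94×3 + 94.16×39 + 2565.26×5 + 640.16×12 = 3501.36 + 8474.82 + 3672.24 + 12826.3 + 7681.92 = 36156.64
ΣP(Period 0)Q(Period 0) = 437.67×7 + 2824.94×3 + 94.16×31 + 2565.26×4 + 640.16×9 = 3063.69 + 8474.82 + 2918.96 + 10261.04 + 5761.44 = 30479.95
L = 36156.64 / 30479.95 × 100 = 118.6243
Paasche component (current-period weights):
ΣP(Period 1)Q(Period 1) = 498.87×8 + 3155.67×3 + 133.62×39 + 1810.10×5 + 856.31×12 = 3990.96 + 9467.01 + 5211.18 + 9050.5 + 10275.72 = 37995.37
ΣP(Period 1)Q(Period 0) = 498.87×7 + 3155.67×3 + 133.62×31 + 1810.10×4 + 856.31×9 = 3492.09 + 9467.01 + 4142.22 + 7240.4 + 7706.79 = 32048.51
P = 37995.37 / 32048.51 × 100 = 118.5558
Fisher = √(L × P) = √(118.6243 × 118.5558) = 118.5901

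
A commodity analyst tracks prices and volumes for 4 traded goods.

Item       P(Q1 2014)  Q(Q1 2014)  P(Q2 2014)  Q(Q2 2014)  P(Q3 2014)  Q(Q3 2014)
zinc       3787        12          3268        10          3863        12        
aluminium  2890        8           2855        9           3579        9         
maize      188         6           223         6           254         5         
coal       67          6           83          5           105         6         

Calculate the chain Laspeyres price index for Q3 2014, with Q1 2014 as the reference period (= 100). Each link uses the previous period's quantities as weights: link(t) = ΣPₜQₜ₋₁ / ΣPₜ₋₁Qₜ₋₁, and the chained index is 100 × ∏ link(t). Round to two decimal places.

Link Q1 2014→Q2 2014:
ΣP(Q2 2014)Q(Q1 2014) = 3268×12 + 2855×8 + 223×6 + 83×6 = 39216 + 22840 + 1338 + 498 = 63892
ΣP(Q1 2014)Q(Q1 2014) = 3787×12 + 2890×8 + 188×6 + 67×6 = 45444 + 23120 + 1128 + 402 = 70094
link = 63892/70094 = 0.911519
Link Q2 2014→Q3 2014:
ΣP(Q3 2014)Q(Q2 2014) = 3863×10 + 3579×9 + 254×6 + 105×5 = 38630 + 32211 + 1524 + 525 = 72890
ΣP(Q2 2014)Q(Q2 2014) = 3268×10 + 2855×9 + 223×6 + 83×5 = 32680 + 25695 + 1338 + 415 = 60128
link = 72890/60128 = 1.212247
Chained index = 100 × 0.911519 × 1.212247 = 110.4986

110.50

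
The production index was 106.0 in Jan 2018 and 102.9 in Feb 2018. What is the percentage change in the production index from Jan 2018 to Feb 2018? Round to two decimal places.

-2.92%

Change = (102.9 − 106.0) / 106.0 × 100
       = -3.1 / 106.0 × 100 = -2.9245%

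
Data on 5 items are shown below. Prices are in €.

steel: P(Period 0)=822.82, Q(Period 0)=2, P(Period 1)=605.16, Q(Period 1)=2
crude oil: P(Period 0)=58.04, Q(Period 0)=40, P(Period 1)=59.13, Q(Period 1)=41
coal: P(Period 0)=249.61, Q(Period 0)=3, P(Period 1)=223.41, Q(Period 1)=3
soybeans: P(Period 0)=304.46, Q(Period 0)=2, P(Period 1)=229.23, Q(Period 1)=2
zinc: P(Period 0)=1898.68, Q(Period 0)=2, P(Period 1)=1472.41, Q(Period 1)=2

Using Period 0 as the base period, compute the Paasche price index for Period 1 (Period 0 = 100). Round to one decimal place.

Paasche price index uses current-period quantities as weights.
ΣP(Period 1)·Q(Period 1) = 605.16×2 + 59.13×41 + 223.41×3 + 229.23×2 + 1472.41×2 = 1210.32 + 2424.33 + 670.23 + 458.46 + 2944.82 = 7708.16
ΣP(Period 0)·Q(Period 1) = 822.82×2 + 58.04×41 + 249.61×3 + 304.46×2 + 1898.68×2 = 1645.64 + 2379.64 + 748.83 + 608.92 + 3797.36 = 9180.39
Index = 7708.16 / 9180.39 × 100 = 83.9633

84.0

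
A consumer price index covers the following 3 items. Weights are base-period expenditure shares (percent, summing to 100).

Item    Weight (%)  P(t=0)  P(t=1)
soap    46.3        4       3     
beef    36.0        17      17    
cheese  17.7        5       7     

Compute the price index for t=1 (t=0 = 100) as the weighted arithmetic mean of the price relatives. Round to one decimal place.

95.5

soap: 46.3 × (3/4) = 46.3 × 0.750000 = 34.7250
beef: 36.0 × (17/17) = 36.0 × 1.000000 = 36.0000
cheese: 17.7 × (7/5) = 17.7 × 1.400000 = 24.7800
Index = Σ wᵢ·(p₁ᵢ/p₀ᵢ) = 34.7250 + 36.0000 + 24.7800 = 95.5050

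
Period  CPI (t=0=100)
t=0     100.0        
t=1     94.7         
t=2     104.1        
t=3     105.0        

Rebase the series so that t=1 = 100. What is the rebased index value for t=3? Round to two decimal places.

Rebased(t=3) = 105.0 / 94.7 × 100 = 110.8765

110.88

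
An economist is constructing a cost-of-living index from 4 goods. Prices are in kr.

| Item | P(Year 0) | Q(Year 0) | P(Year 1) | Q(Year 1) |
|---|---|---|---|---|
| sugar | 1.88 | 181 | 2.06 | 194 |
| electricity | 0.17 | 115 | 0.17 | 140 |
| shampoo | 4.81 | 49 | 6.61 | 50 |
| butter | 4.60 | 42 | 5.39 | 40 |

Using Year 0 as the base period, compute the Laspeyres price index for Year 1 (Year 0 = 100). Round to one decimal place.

Laspeyres price index uses base-period quantities as weights.
ΣP(Year 1)·Q(Year 0) = 2.06×181 + 0.17×115 + 6.61×49 + 5.39×42 = 372.86 + 19.55 + 323.89 + 226.38 = 942.68
ΣP(Year 0)·Q(Year 0) = 1.88×181 + 0.17×115 + 4.81×49 + 4.60×42 = 340.28 + 19.55 + 235.69 + 193.2 = 788.72
Index = 942.68 / 788.72 × 100 = 119.5202

119.5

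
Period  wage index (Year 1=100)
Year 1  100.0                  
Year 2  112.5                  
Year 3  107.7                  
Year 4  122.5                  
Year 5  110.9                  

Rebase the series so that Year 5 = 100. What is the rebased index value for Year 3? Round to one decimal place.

Rebased(Year 3) = 107.7 / 110.9 × 100 = 97.1145

97.1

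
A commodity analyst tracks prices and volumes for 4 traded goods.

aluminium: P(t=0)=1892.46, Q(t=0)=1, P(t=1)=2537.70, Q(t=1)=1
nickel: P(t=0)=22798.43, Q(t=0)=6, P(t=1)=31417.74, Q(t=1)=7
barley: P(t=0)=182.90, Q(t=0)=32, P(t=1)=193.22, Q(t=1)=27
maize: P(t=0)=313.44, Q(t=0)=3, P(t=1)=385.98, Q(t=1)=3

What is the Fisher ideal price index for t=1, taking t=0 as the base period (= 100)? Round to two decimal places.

136.55

Laspeyres component (base-period weights):
ΣP(t=1)Q(t=0) = 2537.70×1 + 31417.74×6 + 193.22×32 + 385.98×3 = 2537.7 + 188506.44 + 6183.04 + 1157.94 = 198385.12
ΣP(t=0)Q(t=0) = 1892.46×1 + 22798.43×6 + 182.90×32 + 313.44×3 = 1892.46 + 136790.58 + 5852.8 + 940.32 = 145476.16
L = 198385.12 / 145476.16 × 100 = 136.3695
Paasche component (current-period weights):
ΣP(t=1)Q(t=1) = 2537.70×1 + 31417.74×7 + 193.22×27 + 385.98×3 = 2537.7 + 219924.18 + 5216.94 + 1157.94 = 228836.76
ΣP(t=0)Q(t=1) = 1892.46×1 + 22798.43×7 + 182.90×27 + 313.44×3 = 1892.46 + 159589.01 + 4938.3 + 940.32 = 167360.09
P = 228836.76 / 167360.09 × 100 = 136.7332
Fisher = √(L × P) = √(136.3695 × 136.7332) = 136.5512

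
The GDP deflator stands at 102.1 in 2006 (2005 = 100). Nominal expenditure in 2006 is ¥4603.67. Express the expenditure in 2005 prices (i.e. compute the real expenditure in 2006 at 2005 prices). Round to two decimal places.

Real = Nominal ÷ (Index/100) = 4603.67 ÷ (102.1/100)
     = 4603.67 ÷ 1.021 = 4508.9814

4508.98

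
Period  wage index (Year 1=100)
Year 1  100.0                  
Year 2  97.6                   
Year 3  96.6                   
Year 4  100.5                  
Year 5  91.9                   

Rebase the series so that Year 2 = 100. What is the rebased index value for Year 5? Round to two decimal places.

Rebased(Year 5) = 91.9 / 97.6 × 100 = 94.1598

94.16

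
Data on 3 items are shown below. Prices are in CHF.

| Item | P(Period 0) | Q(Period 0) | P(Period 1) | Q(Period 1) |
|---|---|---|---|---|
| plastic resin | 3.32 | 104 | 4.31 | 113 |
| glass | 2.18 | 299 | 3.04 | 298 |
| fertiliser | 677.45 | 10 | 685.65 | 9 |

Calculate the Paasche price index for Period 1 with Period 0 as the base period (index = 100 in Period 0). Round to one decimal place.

106.2

Paasche price index uses current-period quantities as weights.
ΣP(Period 1)·Q(Period 1) = 4.31×113 + 3.04×298 + 685.65×9 = 487.03 + 905.92 + 6170.85 = 7563.8
ΣP(Period 0)·Q(Period 1) = 3.32×113 + 2.18×298 + 677.45×9 = 375.16 + 649.64 + 6097.05 = 7121.85
Index = 7563.8 / 7121.85 × 100 = 106.2056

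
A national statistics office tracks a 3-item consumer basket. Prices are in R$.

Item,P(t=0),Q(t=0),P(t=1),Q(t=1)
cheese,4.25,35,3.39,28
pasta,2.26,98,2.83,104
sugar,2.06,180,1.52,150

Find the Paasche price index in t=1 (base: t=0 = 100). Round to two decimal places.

Paasche price index uses current-period quantities as weights.
ΣP(t=1)·Q(t=1) = 3.39×28 + 2.83×104 + 1.52×150 = 94.92 + 294.32 + 228 = 617.24
ΣP(t=0)·Q(t=1) = 4.25×28 + 2.26×104 + 2.06×150 = 119 + 235.04 + 309 = 663.04
Index = 617.24 / 663.04 × 100 = 93.0924

93.09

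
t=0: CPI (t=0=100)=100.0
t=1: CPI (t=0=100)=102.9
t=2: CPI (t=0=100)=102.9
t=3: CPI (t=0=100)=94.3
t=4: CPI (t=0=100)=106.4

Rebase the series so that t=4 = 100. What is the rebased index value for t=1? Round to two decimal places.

Rebased(t=1) = 102.9 / 106.4 × 100 = 96.7105

96.71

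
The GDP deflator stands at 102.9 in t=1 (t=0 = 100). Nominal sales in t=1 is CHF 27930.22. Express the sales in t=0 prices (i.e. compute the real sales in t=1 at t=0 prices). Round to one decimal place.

Real = Nominal ÷ (Index/100) = 27930.22 ÷ (102.9/100)
     = 27930.22 ÷ 1.029 = 27143.0709

27143.1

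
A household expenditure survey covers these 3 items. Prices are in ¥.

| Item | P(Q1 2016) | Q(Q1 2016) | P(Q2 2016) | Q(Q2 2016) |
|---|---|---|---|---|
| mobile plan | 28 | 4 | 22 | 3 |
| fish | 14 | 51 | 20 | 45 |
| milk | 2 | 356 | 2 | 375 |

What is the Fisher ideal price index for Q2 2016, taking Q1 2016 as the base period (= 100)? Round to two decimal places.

117.77

Laspeyres component (base-period weights):
ΣP(Q2 2016)Q(Q1 2016) = 22×4 + 20×51 + 2×356 = 88 + 1020 + 712 = 1820
ΣP(Q1 2016)Q(Q1 2016) = 28×4 + 14×51 + 2×356 = 112 + 714 + 712 = 1538
L = 1820 / 1538 × 100 = 118.3355
Paasche component (current-period weights):
ΣP(Q2 2016)Q(Q2 2016) = 22×3 + 20×45 + 2×375 = 66 + 900 + 750 = 1716
ΣP(Q1 2016)Q(Q2 2016) = 28×3 + 14×45 + 2×375 = 84 + 630 + 750 = 1464
P = 1716 / 1464 × 100 = 117.2131
Fisher = √(L × P) = √(118.3355 × 117.2131) = 117.7730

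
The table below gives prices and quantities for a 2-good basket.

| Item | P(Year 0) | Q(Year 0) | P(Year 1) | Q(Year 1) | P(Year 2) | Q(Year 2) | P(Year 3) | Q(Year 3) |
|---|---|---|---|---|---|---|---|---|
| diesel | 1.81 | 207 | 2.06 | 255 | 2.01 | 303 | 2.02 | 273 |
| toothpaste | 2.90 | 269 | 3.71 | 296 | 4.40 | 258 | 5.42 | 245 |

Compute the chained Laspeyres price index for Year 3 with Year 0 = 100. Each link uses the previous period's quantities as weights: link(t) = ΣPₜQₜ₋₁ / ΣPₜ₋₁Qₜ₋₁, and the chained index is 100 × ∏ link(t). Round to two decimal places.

Link Year 0→Year 1:
ΣP(Year 1)Q(Year 0) = 2.06×207 + 3.71×269 = 426.42 + 997.99 = 1424.41
ΣP(Year 0)Q(Year 0) = 1.81×207 + 2.90×269 = 374.67 + 780.1 = 1154.77
link = 1424.41/1154.77 = 1.233501
Link Year 1→Year 2:
ΣP(Year 2)Q(Year 1) = 2.01×255 + 4.40×296 = 512.55 + 1302.4 = 1814.95
ΣP(Year 1)Q(Year 1) = 2.06×255 + 3.71×296 = 525.3 + 1098.16 = 1623.46
link = 1814.95/1623.46 = 1.117952
Link Year 2→Year 3:
ΣP(Year 3)Q(Year 2) = 2.02×303 + 5.42×258 = 612.06 + 1398.36 = 2010.42
ΣP(Year 2)Q(Year 2) = 2.01×303 + 4.40×258 = 609.03 + 1135.2 = 1744.23
link = 2010.42/1744.23 = 1.152612
Chained index = 100 × 1.233501 × 1.117952 × 1.152612 = 158.9445

158.94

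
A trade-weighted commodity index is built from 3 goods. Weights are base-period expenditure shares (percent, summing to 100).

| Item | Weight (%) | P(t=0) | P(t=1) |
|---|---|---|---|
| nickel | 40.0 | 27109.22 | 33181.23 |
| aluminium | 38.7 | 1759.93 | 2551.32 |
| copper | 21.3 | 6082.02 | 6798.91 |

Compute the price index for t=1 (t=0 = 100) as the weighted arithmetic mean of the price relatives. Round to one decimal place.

128.9

nickel: 40.0 × (33181.23/27109.22) = 40.0 × 1.223983 = 48.9593
aluminium: 38.7 × (2551.32/1759.93) = 38.7 × 1.449671 = 56.1023
copper: 21.3 × (6798.91/6082.02) = 21.3 × 1.117870 = 23.8106
Index = Σ wᵢ·(p₁ᵢ/p₀ᵢ) = 48.9593 + 56.1023 + 23.8106 = 128.8722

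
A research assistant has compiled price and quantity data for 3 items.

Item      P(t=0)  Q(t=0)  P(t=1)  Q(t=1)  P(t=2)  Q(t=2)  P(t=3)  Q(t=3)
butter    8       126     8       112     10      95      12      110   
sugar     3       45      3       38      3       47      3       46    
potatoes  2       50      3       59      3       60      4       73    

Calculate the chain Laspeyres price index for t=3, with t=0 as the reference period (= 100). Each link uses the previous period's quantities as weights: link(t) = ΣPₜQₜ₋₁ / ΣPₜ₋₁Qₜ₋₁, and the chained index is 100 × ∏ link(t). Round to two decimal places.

Link t=0→t=1:
ΣP(t=1)Q(t=0) = 8×126 + 3×45 + 3×50 = 1008 + 135 + 150 = 1293
ΣP(t=0)Q(t=0) = 8×126 + 3×45 + 2×50 = 1008 + 135 + 100 = 1243
link = 1293/1243 = 1.040225
Link t=1→t=2:
ΣP(t=2)Q(t=1) = 10×112 + 3×38 + 3×59 = 1120 + 114 + 177 = 1411
ΣP(t=1)Q(t=1) = 8×112 + 3×38 + 3×59 = 896 + 114 + 177 = 1187
link = 1411/1187 = 1.188711
Link t=2→t=3:
ΣP(t=3)Q(t=2) = 12×95 + 3×47 + 4×60 = 1140 + 141 + 240 = 1521
ΣP(t=2)Q(t=2) = 10×95 + 3×47 + 3×60 = 950 + 141 + 180 = 1271
link = 1521/1271 = 1.196696
Chained index = 100 × 1.040225 × 1.188711 × 1.196696 = 147.9747

147.97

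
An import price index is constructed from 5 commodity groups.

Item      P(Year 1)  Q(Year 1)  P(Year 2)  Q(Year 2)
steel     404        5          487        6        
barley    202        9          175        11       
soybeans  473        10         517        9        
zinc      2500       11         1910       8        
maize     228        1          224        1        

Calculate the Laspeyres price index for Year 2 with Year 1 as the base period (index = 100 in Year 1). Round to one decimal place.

Laspeyres price index uses base-period quantities as weights.
ΣP(Year 2)·Q(Year 1) = 487×5 + 175×9 + 517×10 + 1910×11 + 224×1 = 2435 + 1575 + 5170 + 21010 + 224 = 30414
ΣP(Year 1)·Q(Year 1) = 404×5 + 202×9 + 473×10 + 2500×11 + 228×1 = 2020 + 1818 + 4730 + 27500 + 228 = 36296
Index = 30414 / 36296 × 100 = 83.7944

83.8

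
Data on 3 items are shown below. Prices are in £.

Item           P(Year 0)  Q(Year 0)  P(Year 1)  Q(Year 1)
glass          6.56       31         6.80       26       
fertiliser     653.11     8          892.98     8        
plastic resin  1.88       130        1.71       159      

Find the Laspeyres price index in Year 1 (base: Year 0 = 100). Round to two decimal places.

Laspeyres price index uses base-period quantities as weights.
ΣP(Year 1)·Q(Year 0) = 6.80×31 + 892.98×8 + 1.71×130 = 210.8 + 7143.84 + 222.3 = 7576.94
ΣP(Year 0)·Q(Year 0) = 6.56×31 + 653.11×8 + 1.88×130 = 203.36 + 5224.88 + 244.4 = 5672.64
Index = 7576.94 / 5672.64 × 100 = 133.5699

133.57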